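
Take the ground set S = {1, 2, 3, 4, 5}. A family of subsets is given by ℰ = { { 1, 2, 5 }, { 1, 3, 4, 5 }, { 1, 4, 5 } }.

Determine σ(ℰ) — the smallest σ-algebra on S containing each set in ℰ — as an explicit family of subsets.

Start: ℰ ∪ {∅, S} = { {}, { 1, 2, 5 }, { 1, 4, 5 }, { 1, 3, 4, 5 }, S }.
Round 1. New:
  { 2 }  = S∖{ 1, 3, 4, 5 }
  { 2, 3 }  = S∖{ 1, 4, 5 }
  { 3, 4 }  = S∖{ 1, 2, 5 }
  { 1, 2, 4, 5 }  = { 1, 4, 5 } ∪ { 1, 2, 5 }
  |family| = 9
Round 2 (3 new):
  { 3 }  = S∖{ 1, 2, 4, 5 }
  { 2, 3, 4 }  = { 3, 4 } ∪ { 2 }
  { 1, 2, 3, 5 }  = { 1, 2, 5 } ∪ { 2, 3 }
  |family| = 12
Round 3 (2 new):
  { 4 }  = S∖{ 1, 2, 3, 5 }
  { 1, 5 }  = S∖{ 2, 3, 4 }
  |family| = 14
Round 4. New:
  { 2, 4 }  = { 4 } ∪ { 2 }
  { 1, 3, 5 }  = { 3 } ∪ { 1, 5 }
  |family| = 16
Round 5: closed — nothing new.

|σ(ℰ)| = 16.  σ(ℰ) = { {}, { 2 }, { 3 }, { 4 }, { 1, 5 }, { 2, 3 }, { 2, 4 }, { 3, 4 }, { 1, 2, 5 }, { 1, 3, 5 }, { 1, 4, 5 }, { 2, 3, 4 }, { 1, 2, 3, 5 }, { 1, 2, 4, 5 }, { 1, 3, 4, 5 }, S }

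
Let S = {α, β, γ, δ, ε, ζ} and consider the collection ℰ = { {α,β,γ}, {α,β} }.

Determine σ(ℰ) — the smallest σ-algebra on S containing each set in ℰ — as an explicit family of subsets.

Begin from { ∅, {α,β}, {α,β,γ}, S } (that is, ℰ plus ∅ and S).
Round 1 adds 2:
  {δ,ε,ζ}  = complement {α,β,γ}
  {γ,δ,ε,ζ}  = complement {α,β}
  (now 6)
Round 2 adds 1:
  {α,β,δ,ε,ζ}  = {α,β} ∪ {δ,ε,ζ}
  (now 7)
Round 3: +1 →
  {γ}  = complement {α,β,δ,ε,ζ}
  (now 8)
Round 4: already closed under ᶜ and ∪.

|σ(ℰ)| = 8.  σ(ℰ) = { ∅, {γ}, {α,β}, {α,β,γ}, {δ,ε,ζ}, {γ,δ,ε,ζ}, {α,β,δ,ε,ζ}, S }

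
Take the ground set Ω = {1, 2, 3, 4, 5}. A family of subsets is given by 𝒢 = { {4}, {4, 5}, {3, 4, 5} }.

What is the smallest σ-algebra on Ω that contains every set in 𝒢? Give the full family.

σ(𝒢) (16 sets): { ∅, {3}, {4}, {5}, {1, 2}, {3, 4}, {3, 5}, {4, 5}, {1, 2, 3}, {1, 2, 4}, {1, 2, 5}, {3, 4, 5}, {1, 2, 3, 4}, {1, 2, 3, 5}, {1, 2, 4, 5}, Ω }

Working:
Take S₀ = 𝒢 ∪ {∅, Ω} = { ∅, {4}, {4, 5}, {3, 4, 5}, Ω }.
Round 1 adds 3:
  {1, 2}  = {3, 4, 5}ᶜ
  {1, 2, 3}  = {4, 5}ᶜ
  {1, 2, 3, 5}  = {4}ᶜ
  — 8 sets.
Round 2 adds 3:
  {1, 2, 4}  = {4} ∪ {1, 2}
  {1, 2, 3, 4}  = {4} ∪ {1, 2, 3}
  {1, 2, 4, 5}  = {4, 5} ∪ {1, 2}
  — 11 sets.
Round 3: 3 new —
  {3}  = {1, 2, 4, 5}ᶜ
  {5}  = {1, 2, 3, 4}ᶜ
  {3, 5}  = {1, 2, 4}ᶜ
  — 14 sets.
Round 4: +2 →
  {3, 4}  = {3} ∪ {4}
  {1, 2, 5}  = {1, 2} ∪ {5}
  — 16 sets.
Round 5: closed — nothing new.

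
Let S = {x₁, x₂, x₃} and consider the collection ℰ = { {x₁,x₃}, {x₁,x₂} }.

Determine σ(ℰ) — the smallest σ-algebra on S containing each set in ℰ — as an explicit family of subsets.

Seed the family with ℰ together with ∅ and S: { {}, {x₁,x₂}, {x₁,x₃}, S }.
Pass 1: 2 new —
  {x₂}  = {x₁,x₃}ᶜ
  {x₃}  = {x₁,x₂}ᶜ
  (now 6)
Pass 2: +1 →
  {x₂,x₃}  = {x₃} ∪ {x₂}
  (now 7)
Pass 3 adds 1:
  {x₁}  = {x₂,x₃}ᶜ
  (now 8)
Pass 4: no new sets; the family is a σ-algebra.

|σ(ℰ)| = 8.  σ(ℰ) = { {}, {x₁}, {x₂}, {x₃}, {x₁,x₂}, {x₁,x₃}, {x₂,x₃}, S }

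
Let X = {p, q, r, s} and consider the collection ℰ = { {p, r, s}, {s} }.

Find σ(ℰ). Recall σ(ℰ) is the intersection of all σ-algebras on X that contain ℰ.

Answer: σ(ℰ) = { {}, {q}, {s}, {p, r}, {q, s}, {p, q, r}, {p, r, s}, X }

Check:
Start: ℰ ∪ {∅, X} = { {}, {s}, {p, r, s}, X }.
Step 1 (2 new):
  {q}  = X∖{p, r, s}
  {p, q, r}  = X∖{s}
  |family| = 6
Step 2 adds 1:
  {q, s}  = {s} ∪ {q}
  |family| = 7
Step 3: +1 →
  {p, r}  = X∖{q, s}
  |family| = 8
Step 4: stable.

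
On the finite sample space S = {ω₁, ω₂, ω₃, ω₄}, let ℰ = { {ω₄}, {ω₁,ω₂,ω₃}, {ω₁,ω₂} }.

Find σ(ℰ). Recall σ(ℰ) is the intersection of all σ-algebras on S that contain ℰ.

σ(ℰ) = { ∅, {ω₃}, {ω₄}, {ω₁,ω₂}, {ω₃,ω₄}, {ω₁,ω₂,ω₃}, {ω₁,ω₂,ω₄}, S }

Check:
Initial family (5 sets): { ∅, {ω₄}, {ω₁,ω₂}, {ω₁,ω₂,ω₃}, S }.
Round 1. New:
  {ω₃,ω₄}  = S∖{ω₁,ω₂}
  {ω₁,ω₂,ω₄}  = {ω₁,ω₂} ∪ {ω₄}
Round 2: 1 new —
  {ω₃}  = S∖{ω₁,ω₂,ω₄}
Round 3 adds nothing — fixpoint reached.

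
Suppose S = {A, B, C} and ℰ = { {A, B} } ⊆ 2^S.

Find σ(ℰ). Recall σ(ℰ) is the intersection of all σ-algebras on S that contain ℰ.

Answer: σ(ℰ) = { ∅, {C}, {A, B}, S }

Derivation:
Take S₀ = ℰ ∪ {∅, S} = { ∅, {A, B}, S }.
Step 1. New:
  {C}  = {A, B}ᶜ
  |family| = 4
Step 2: no new sets; the family is a σ-algebra.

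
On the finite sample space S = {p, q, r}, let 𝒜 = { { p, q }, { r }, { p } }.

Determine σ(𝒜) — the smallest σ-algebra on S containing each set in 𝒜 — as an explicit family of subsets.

Seed the family with 𝒜 together with ∅ and S: { ∅, { p }, { r }, { p, q }, S }.
Round 1 adds 2:
  { p, r }  = { r } ∪ { p }
  { q, r }  = ᶜ of { p }
  |family| = 7
Round 2 (1 new):
  { q }  = ᶜ of { p, r }
  |family| = 8
Round 3: stable.

Therefore σ(𝒜) = { ∅, { p }, { q }, { r }, { p, q }, { p, r }, { q, r }, S } (|σ(𝒜)| = 8).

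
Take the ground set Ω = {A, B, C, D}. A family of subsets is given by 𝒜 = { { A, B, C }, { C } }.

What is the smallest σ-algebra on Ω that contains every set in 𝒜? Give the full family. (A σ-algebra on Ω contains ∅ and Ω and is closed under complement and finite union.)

σ(𝒜) (8 sets): { {  }, { C }, { D }, { A, B }, { C, D }, { A, B, C }, { A, B, D }, Ω }

Working:
Start: 𝒜 ∪ {∅, Ω} = { {  }, { C }, { A, B, C }, Ω }.
Step 1: +2 →
  { D }  = Ω∖{ A, B, C }
  { A, B, D }  = Ω∖{ C }
  — 6 sets.
Step 2 adds 1:
  { C, D }  = { C } ∪ { D }
  — 7 sets.
Step 3 adds 1:
  { A, B }  = Ω∖{ C, D }
  — 8 sets.
Step 4: closed — nothing new.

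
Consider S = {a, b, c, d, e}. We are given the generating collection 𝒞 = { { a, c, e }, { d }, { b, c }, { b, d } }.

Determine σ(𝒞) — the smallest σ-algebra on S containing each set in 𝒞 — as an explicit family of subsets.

Start: 𝒞 ∪ {∅, S} = { ∅, { d }, { b, c }, { b, d }, { a, c, e }, S }.
Step 1. New:
  { a, d, e }  = ᶜ of { b, c }
  { b, c, d }  = { b, c } ∪ { d }
  { a, b, c, e }  = ᶜ of { d }
  { a, c, d, e }  = { d } ∪ { a, c, e }
  — 10 sets.
Step 2 (3 new):
  { b }  = ᶜ of { a, c, d, e }
  { a, e }  = ᶜ of { b, c, d }
  { a, b, d, e }  = { a, d, e } ∪ { b, d }
  — 13 sets.
Step 3: +2 →
  { c }  = ᶜ of { a, b, d, e }
  { a, b, e }  = { a, e } ∪ { b }
  — 15 sets.
Step 4 (1 new):
  { c, d }  = ᶜ of { a, b, e }
  — 16 sets.
Step 5: already closed under ᶜ and ∪.

Therefore σ(𝒞) = { ∅, { b }, { c }, { d }, { a, e }, { b, c }, { b, d }, { c, d }, { a, b, e }, { a, c, e }, { a, d, e }, { b, c, d }, { a, b, c, e }, { a, b, d, e }, { a, c, d, e }, S } (|σ(𝒞)| = 16).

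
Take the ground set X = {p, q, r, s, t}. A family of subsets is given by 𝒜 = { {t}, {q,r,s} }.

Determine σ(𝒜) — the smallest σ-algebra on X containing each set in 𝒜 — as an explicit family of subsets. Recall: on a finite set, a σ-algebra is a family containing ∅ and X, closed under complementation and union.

Take S₀ = 𝒜 ∪ {∅, X} = { {}, {t}, {q,r,s}, X }.
Step 1: +3 →
  {p,t}  = complement {q,r,s}
  {p,q,r,s}  = complement {t}
  {q,r,s,t}  = {q,r,s} ∪ {t}
  |family| = 7
Step 2: 1 new —
  {p}  = complement {q,r,s,t}
  |family| = 8
Step 3 adds nothing — fixpoint reached.

Hence σ(𝒜) has 8 members: { {}, {p}, {t}, {p,t}, {q,r,s}, {p,q,r,s}, {q,r,s,t}, X }.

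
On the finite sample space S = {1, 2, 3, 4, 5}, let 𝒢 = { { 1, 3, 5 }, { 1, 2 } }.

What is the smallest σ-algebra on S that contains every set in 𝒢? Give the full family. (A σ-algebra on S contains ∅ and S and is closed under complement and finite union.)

σ(𝒢) (16 sets): { {  }, { 1 }, { 2 }, { 4 }, { 1, 2 }, { 1, 4 }, { 2, 4 }, { 3, 5 }, { 1, 2, 4 }, { 1, 3, 5 }, { 2, 3, 5 }, { 3, 4, 5 }, { 1, 2, 3, 5 }, { 1, 3, 4, 5 }, { 2, 3, 4, 5 }, S }

Check:
Take S₀ = 𝒢 ∪ {∅, S} = { {  }, { 1, 2 }, { 1, 3, 5 }, S }.
Iteration 1. New:
  { 2, 4 }  = complement { 1, 3, 5 }
  { 3, 4, 5 }  = complement { 1, 2 }
  { 1, 2, 3, 5 }  = { 1, 3, 5 } ∪ { 1, 2 }
  |family| = 7
Iteration 2: 4 new —
  { 4 }  = complement { 1, 2, 3, 5 }
  { 1, 2, 4 }  = { 1, 2 } ∪ { 2, 4 }
  { 1, 3, 4, 5 }  = { 3, 4, 5 } ∪ { 1, 3, 5 }
  { 2, 3, 4, 5 }  = { 3, 4, 5 } ∪ { 2, 4 }
  |family| = 11
Iteration 3. New:
  { 1 }  = complement { 2, 3, 4, 5 }
  { 2 }  = complement { 1, 3, 4, 5 }
  { 3, 5 }  = complement { 1, 2, 4 }
  |family| = 14
Iteration 4 (2 new):
  { 1, 4 }  = { 4 } ∪ { 1 }
  { 2, 3, 5 }  = { 3, 5 } ∪ { 2 }
  |family| = 16
After Iteration 5 the family is unchanged; done.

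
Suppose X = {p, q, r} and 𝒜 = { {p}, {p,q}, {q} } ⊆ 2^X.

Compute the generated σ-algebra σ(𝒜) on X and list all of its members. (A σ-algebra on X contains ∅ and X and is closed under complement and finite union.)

Seed the family with 𝒜 together with ∅ and X: { ∅, {p}, {q}, {p,q}, X }.
Iteration 1 adds 3:
  {r}  = complement {p,q}
  {p,r}  = complement {q}
  {q,r}  = complement {p}
  [8 total]
Iteration 2: stable.

|σ(𝒜)| = 8.  σ(𝒜) = { ∅, {p}, {q}, {r}, {p,q}, {p,r}, {q,r}, X }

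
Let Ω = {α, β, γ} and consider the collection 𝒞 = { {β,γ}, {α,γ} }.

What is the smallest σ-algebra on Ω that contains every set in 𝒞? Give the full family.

Seed the family with 𝒞 together with ∅ and Ω: { {}, {α,γ}, {β,γ}, Ω }.
Pass 1 adds 2:
  {α}  = ᶜ of {β,γ}
  {β}  = ᶜ of {α,γ}
  [6 total]
Pass 2: +1 →
  {α,β}  = {β} ∪ {α}
  [7 total]
Pass 3: +1 →
  {γ}  = ᶜ of {α,β}
  [8 total]
Pass 4: stable.

Hence σ(𝒞) has 8 members: { {}, {α}, {β}, {γ}, {α,β}, {α,γ}, {β,γ}, Ω }.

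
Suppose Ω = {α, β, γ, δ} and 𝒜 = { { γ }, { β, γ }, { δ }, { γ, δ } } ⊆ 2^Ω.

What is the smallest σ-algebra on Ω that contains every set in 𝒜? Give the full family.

Initial family (6 sets): { {  }, { γ }, { δ }, { β, γ }, { γ, δ }, Ω }.
Step 1 (5 new):
  { α, β }  = ᶜ of { γ, δ }
  { α, δ }  = ᶜ of { β, γ }
  { α, β, γ }  = ᶜ of { δ }
  { α, β, δ }  = ᶜ of { γ }
  { β, γ, δ }  = { γ, δ } ∪ { β, γ }
  — 11 sets.
Step 2. New:
  { α }  = ᶜ of { β, γ, δ }
  { α, γ, δ }  = { γ, δ } ∪ { α, δ }
  — 13 sets.
Step 3 adds 2:
  { β }  = ᶜ of { α, γ, δ }
  { α, γ }  = { γ } ∪ { α }
  — 15 sets.
Step 4. New:
  { β, δ }  = ᶜ of { α, γ }
  — 16 sets.
Step 5: already closed under ᶜ and ∪.

Hence σ(𝒜) has 16 members: { {  }, { α }, { β }, { γ }, { δ }, { α, β }, { α, γ }, { α, δ }, { β, γ }, { β, δ }, { γ, δ }, { α, β, γ }, { α, β, δ }, { α, γ, δ }, { β, γ, δ }, Ω }.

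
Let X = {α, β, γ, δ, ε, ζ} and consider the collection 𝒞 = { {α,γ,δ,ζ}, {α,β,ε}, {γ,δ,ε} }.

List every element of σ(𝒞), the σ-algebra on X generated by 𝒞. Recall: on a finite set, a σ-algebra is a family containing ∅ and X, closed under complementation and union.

σ(𝒞) = { {}, {α}, {β}, {ε}, {ζ}, {α,β}, {α,ε}, {α,ζ}, {β,ε}, {β,ζ}, {γ,δ}, {ε,ζ}, {α,β,ε}, {α,β,ζ}, {α,γ,δ}, {α,ε,ζ}, {β,γ,δ}, {β,ε,ζ}, {γ,δ,ε}, {γ,δ,ζ}, {α,β,γ,δ}, {α,β,ε,ζ}, {α,γ,δ,ε}, {α,γ,δ,ζ}, {β,γ,δ,ε}, {β,γ,δ,ζ}, {γ,δ,ε,ζ}, {α,β,γ,δ,ε}, {α,β,γ,δ,ζ}, {α,γ,δ,ε,ζ}, {β,γ,δ,ε,ζ}, X }

Derivation:
Begin from { {}, {α,β,ε}, {γ,δ,ε}, {α,γ,δ,ζ}, X } (that is, 𝒞 plus ∅ and X).
Iteration 1: 5 new —
  {β,ε}  = complement {α,γ,δ,ζ}
  {α,β,ζ}  = complement {γ,δ,ε}
  {γ,δ,ζ}  = complement {α,β,ε}
  {α,β,γ,δ,ε}  = {α,β,ε} ∪ {γ,δ,ε}
  {α,γ,δ,ε,ζ}  = {γ,δ,ε} ∪ {α,γ,δ,ζ}
  [10 total]
Iteration 2: +7 →
  {β}  = complement {α,γ,δ,ε,ζ}
  {ζ}  = complement {α,β,γ,δ,ε}
  {α,β,ε,ζ}  = {β,ε} ∪ {α,β,ζ}
  {β,γ,δ,ε}  = {β,ε} ∪ {γ,δ,ε}
  {γ,δ,ε,ζ}  = {γ,δ,ε} ∪ {γ,δ,ζ}
  {α,β,γ,δ,ζ}  = {α,γ,δ,ζ} ∪ {α,β,ζ}
  {β,γ,δ,ε,ζ}  = {β,ε} ∪ {γ,δ,ζ}
  [17 total]
Iteration 3: 8 new —
  {α}  = complement {β,γ,δ,ε,ζ}
  {ε}  = complement {α,β,γ,δ,ζ}
  {α,β}  = complement {γ,δ,ε,ζ}
  {α,ζ}  = complement {β,γ,δ,ε}
  {β,ζ}  = {β} ∪ {ζ}
  {γ,δ}  = complement {α,β,ε,ζ}
  {β,ε,ζ}  = {β,ε} ∪ {ζ}
  {β,γ,δ,ζ}  = {γ,δ,ζ} ∪ {β}
  [25 total]
Iteration 4 (7 new):
  {α,ε}  = complement {β,γ,δ,ζ}
  {ε,ζ}  = {ζ} ∪ {ε}
  {α,γ,δ}  = complement {β,ε,ζ}
  {α,ε,ζ}  = {α,ζ} ∪ {ε}
  {β,γ,δ}  = {γ,δ} ∪ {β}
  {α,β,γ,δ}  = {γ,δ} ∪ {α,β}
  {α,γ,δ,ε}  = complement {β,ζ}
  [32 total]
Iteration 5: already closed under ᶜ and ∪.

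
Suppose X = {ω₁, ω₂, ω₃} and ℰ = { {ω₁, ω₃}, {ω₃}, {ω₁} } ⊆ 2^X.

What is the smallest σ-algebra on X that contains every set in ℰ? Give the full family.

Answer: σ(ℰ) = { {}, {ω₁}, {ω₂}, {ω₃}, {ω₁, ω₂}, {ω₁, ω₃}, {ω₂, ω₃}, X }

Working:
Start: ℰ ∪ {∅, X} = { {}, {ω₁}, {ω₃}, {ω₁, ω₃}, X }.
Round 1 adds 3:
  {ω₂}  = ᶜ of {ω₁, ω₃}
  {ω₁, ω₂}  = ᶜ of {ω₃}
  {ω₂, ω₃}  = ᶜ of {ω₁}
  (now 8)
Round 2: already closed under ᶜ and ∪.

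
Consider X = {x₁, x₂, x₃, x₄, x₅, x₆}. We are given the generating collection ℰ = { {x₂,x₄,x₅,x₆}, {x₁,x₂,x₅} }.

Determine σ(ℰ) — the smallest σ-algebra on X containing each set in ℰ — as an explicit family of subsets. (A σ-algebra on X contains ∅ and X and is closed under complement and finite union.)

Start: ℰ ∪ {∅, X} = { {}, {x₁,x₂,x₅}, {x₂,x₄,x₅,x₆}, X }.
Iteration 1 adds 3:
  {x₁,x₃}  = ᶜ of {x₂,x₄,x₅,x₆}
  {x₃,x₄,x₆}  = ᶜ of {x₁,x₂,x₅}
  {x₁,x₂,x₄,x₅,x₆}  = {x₁,x₂,x₅} ∪ {x₂,x₄,x₅,x₆}
  [7 total]
Iteration 2: +4 →
  {x₃}  = ᶜ of {x₁,x₂,x₄,x₅,x₆}
  {x₁,x₂,x₃,x₅}  = {x₁,x₂,x₅} ∪ {x₁,x₃}
  {x₁,x₃,x₄,x₆}  = {x₁,x₃} ∪ {x₃,x₄,x₆}
  {x₂,x₃,x₄,x₅,x₆}  = {x₂,x₄,x₅,x₆} ∪ {x₃,x₄,x₆}
  [11 total]
Iteration 3 (3 new):
  {x₁}  = ᶜ of {x₂,x₃,x₄,x₅,x₆}
  {x₂,x₅}  = ᶜ of {x₁,x₃,x₄,x₆}
  {x₄,x₆}  = ᶜ of {x₁,x₂,x₃,x₅}
  [14 total]
Iteration 4: +2 →
  {x₁,x₄,x₆}  = {x₄,x₆} ∪ {x₁}
  {x₂,x₃,x₅}  = {x₃} ∪ {x₂,x₅}
  [16 total]
Iteration 5: no new sets; the family is a σ-algebra.

Hence σ(ℰ) has 16 members: { {}, {x₁}, {x₃}, {x₁,x₃}, {x₂,x₅}, {x₄,x₆}, {x₁,x₂,x₅}, {x₁,x₄,x₆}, {x₂,x₃,x₅}, {x₃,x₄,x₆}, {x₁,x₂,x₃,x₅}, {x₁,x₃,x₄,x₆}, {x₂,x₄,x₅,x₆}, {x₁,x₂,x₄,x₅,x₆}, {x₂,x₃,x₄,x₅,x₆}, X }.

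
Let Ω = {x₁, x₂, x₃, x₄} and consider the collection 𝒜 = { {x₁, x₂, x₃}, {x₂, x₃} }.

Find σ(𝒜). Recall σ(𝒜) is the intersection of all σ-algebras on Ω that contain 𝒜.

σ(𝒜) = { {}, {x₁}, {x₄}, {x₁, x₄}, {x₂, x₃}, {x₁, x₂, x₃}, {x₂, x₃, x₄}, Ω }

Trace:
Start: 𝒜 ∪ {∅, Ω} = { {}, {x₂, x₃}, {x₁, x₂, x₃}, Ω }.
Step 1: 2 new —
  {x₄}  = {x₁, x₂, x₃}ᶜ
  {x₁, x₄}  = {x₂, x₃}ᶜ
  — 6 sets.
Step 2 (1 new):
  {x₂, x₃, x₄}  = {x₂, x₃} ∪ {x₄}
  — 7 sets.
Step 3: 1 new —
  {x₁}  = {x₂, x₃, x₄}ᶜ
  — 8 sets.
After Step 4 the family is unchanged; done.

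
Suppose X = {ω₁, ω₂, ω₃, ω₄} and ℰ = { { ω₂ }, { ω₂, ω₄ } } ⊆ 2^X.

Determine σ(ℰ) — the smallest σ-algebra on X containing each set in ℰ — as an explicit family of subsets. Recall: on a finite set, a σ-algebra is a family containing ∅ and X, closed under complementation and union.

Seed the family with ℰ together with ∅ and X: { {  }, { ω₂ }, { ω₂, ω₄ }, X }.
Round 1: 2 new —
  { ω₁, ω₃ }  = X∖{ ω₂, ω₄ }
  { ω₁, ω₃, ω₄ }  = X∖{ ω₂ }
  |family| = 6
Round 2 (1 new):
  { ω₁, ω₂, ω₃ }  = { ω₁, ω₃ } ∪ { ω₂ }
  |family| = 7
Round 3 (1 new):
  { ω₄ }  = X∖{ ω₁, ω₂, ω₃ }
  |family| = 8
Round 4: no new sets; the family is a σ-algebra.

Therefore σ(ℰ) = { {  }, { ω₂ }, { ω₄ }, { ω₁, ω₃ }, { ω₂, ω₄ }, { ω₁, ω₂, ω₃ }, { ω₁, ω₃, ω₄ }, X } (|σ(ℰ)| = 8).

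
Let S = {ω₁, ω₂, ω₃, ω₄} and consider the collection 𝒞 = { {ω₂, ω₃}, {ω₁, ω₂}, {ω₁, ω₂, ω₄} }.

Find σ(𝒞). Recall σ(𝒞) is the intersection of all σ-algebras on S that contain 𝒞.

σ(𝒞) = { ∅, {ω₁}, {ω₂}, {ω₃}, {ω₄}, {ω₁, ω₂}, {ω₁, ω₃}, {ω₁, ω₄}, {ω₂, ω₃}, {ω₂, ω₄}, {ω₃, ω₄}, {ω₁, ω₂, ω₃}, {ω₁, ω₂, ω₄}, {ω₁, ω₃, ω₄}, {ω₂, ω₃, ω₄}, S }

Working:
Take S₀ = 𝒞 ∪ {∅, S} = { ∅, {ω₁, ω₂}, {ω₂, ω₃}, {ω₁, ω₂, ω₄}, S }.
Pass 1. New:
  {ω₃}  = complement {ω₁, ω₂, ω₄}
  {ω₁, ω₄}  = complement {ω₂, ω₃}
  {ω₃, ω₄}  = complement {ω₁, ω₂}
  {ω₁, ω₂, ω₃}  = {ω₂, ω₃} ∪ {ω₁, ω₂}
  — 9 sets.
Pass 2: +3 →
  {ω₄}  = complement {ω₁, ω₂, ω₃}
  {ω₁, ω₃, ω₄}  = {ω₃, ω₄} ∪ {ω₁, ω₄}
  {ω₂, ω₃, ω₄}  = {ω₃, ω₄} ∪ {ω₂, ω₃}
  — 12 sets.
Pass 3 (2 new):
  {ω₁}  = complement {ω₂, ω₃, ω₄}
  {ω₂}  = complement {ω₁, ω₃, ω₄}
  — 14 sets.
Pass 4: 2 new —
  {ω₁, ω₃}  = {ω₃} ∪ {ω₁}
  {ω₂, ω₄}  = {ω₄} ∪ {ω₂}
  — 16 sets.
After Pass 5 the family is unchanged; done.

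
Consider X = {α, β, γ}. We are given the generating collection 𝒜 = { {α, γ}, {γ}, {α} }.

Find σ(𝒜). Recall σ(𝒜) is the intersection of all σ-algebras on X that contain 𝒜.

Seed the family with 𝒜 together with ∅ and X: { ∅, {α}, {γ}, {α, γ}, X }.
Round 1 (3 new):
  {β}  = complement {α, γ}
  {α, β}  = complement {γ}
  {β, γ}  = complement {α}
  [8 total]
Round 2: no new sets; the family is a σ-algebra.

Therefore σ(𝒜) = { ∅, {α}, {β}, {γ}, {α, β}, {α, γ}, {β, γ}, X } (|σ(𝒜)| = 8).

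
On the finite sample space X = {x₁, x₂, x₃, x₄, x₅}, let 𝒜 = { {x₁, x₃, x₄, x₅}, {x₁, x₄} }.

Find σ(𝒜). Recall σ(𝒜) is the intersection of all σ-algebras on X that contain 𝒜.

|σ(𝒜)| = 8.  σ(𝒜) = { {}, {x₂}, {x₁, x₄}, {x₃, x₅}, {x₁, x₂, x₄}, {x₂, x₃, x₅}, {x₁, x₃, x₄, x₅}, X }

Working:
Start: 𝒜 ∪ {∅, X} = { {}, {x₁, x₄}, {x₁, x₃, x₄, x₅}, X }.
Iteration 1: 2 new —
  {x₂}  = ᶜ of {x₁, x₃, x₄, x₅}
  {x₂, x₃, x₅}  = ᶜ of {x₁, x₄}
Iteration 2 adds 1:
  {x₁, x₂, x₄}  = {x₁, x₄} ∪ {x₂}
Iteration 3 (1 new):
  {x₃, x₅}  = ᶜ of {x₁, x₂, x₄}
Iteration 4: stable.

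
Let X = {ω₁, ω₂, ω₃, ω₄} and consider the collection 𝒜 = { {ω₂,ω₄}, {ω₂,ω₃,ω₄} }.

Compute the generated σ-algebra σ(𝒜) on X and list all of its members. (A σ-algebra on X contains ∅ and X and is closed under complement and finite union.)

σ(𝒜) (8 sets): { {}, {ω₁}, {ω₃}, {ω₁,ω₃}, {ω₂,ω₄}, {ω₁,ω₂,ω₄}, {ω₂,ω₃,ω₄}, X }

Trace:
Initial family (4 sets): { {}, {ω₂,ω₄}, {ω₂,ω₃,ω₄}, X }.
Iteration 1. New:
  {ω₁}  = complement {ω₂,ω₃,ω₄}
  {ω₁,ω₃}  = complement {ω₂,ω₄}
  |family| = 6
Iteration 2 adds 1:
  {ω₁,ω₂,ω₄}  = {ω₂,ω₄} ∪ {ω₁}
  |family| = 7
Iteration 3 (1 new):
  {ω₃}  = complement {ω₁,ω₂,ω₄}
  |family| = 8
Iteration 4 adds nothing — fixpoint reached.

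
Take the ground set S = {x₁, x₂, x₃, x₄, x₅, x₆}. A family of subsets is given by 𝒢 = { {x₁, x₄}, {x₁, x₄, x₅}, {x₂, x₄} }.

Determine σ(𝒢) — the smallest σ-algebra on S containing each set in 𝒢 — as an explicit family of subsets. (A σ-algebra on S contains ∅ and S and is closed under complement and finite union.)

Start: 𝒢 ∪ {∅, S} = { {}, {x₁, x₄}, {x₂, x₄}, {x₁, x₄, x₅}, S }.
Pass 1. New:
  {x₁, x₂, x₄}  = {x₁, x₄} ∪ {x₂, x₄}
  {x₂, x₃, x₆}  = complement {x₁, x₄, x₅}
  {x₁, x₂, x₄, x₅}  = {x₁, x₄, x₅} ∪ {x₂, x₄}
  {x₁, x₃, x₅, x₆}  = complement {x₂, x₄}
  {x₂, x₃, x₅, x₆}  = complement {x₁, x₄}
  — 10 sets.
Pass 2 adds 7:
  {x₃, x₆}  = complement {x₁, x₂, x₄, x₅}
  {x₃, x₅, x₆}  = complement {x₁, x₂, x₄}
  {x₂, x₃, x₄, x₆}  = {x₂, x₃, x₆} ∪ {x₂, x₄}
  {x₁, x₂, x₃, x₄, x₆}  = {x₂, x₃, x₆} ∪ {x₁, x₂, x₄}
  {x₁, x₂, x₃, x₅, x₆}  = {x₁, x₃, x₅, x₆} ∪ {x₂, x₃, x₆}
  {x₁, x₃, x₄, x₅, x₆}  = {x₁, x₄, x₅} ∪ {x₁, x₃, x₅, x₆}
  {x₂, x₃, x₄, x₅, x₆}  = {x₂, x₄} ∪ {x₂, x₃, x₅, x₆}
  — 17 sets.
Pass 3 (6 new):
  {x₁}  = complement {x₂, x₃, x₄, x₅, x₆}
  {x₂}  = complement {x₁, x₃, x₄, x₅, x₆}
  {x₄}  = complement {x₁, x₂, x₃, x₅, x₆}
  {x₅}  = complement {x₁, x₂, x₃, x₄, x₆}
  {x₁, x₅}  = complement {x₂, x₃, x₄, x₆}
  {x₁, x₃, x₄, x₆}  = {x₁, x₄} ∪ {x₃, x₆}
  — 23 sets.
Pass 4. New:
  {x₁, x₂}  = {x₁} ∪ {x₂}
  {x₂, x₅}  = complement {x₁, x₃, x₄, x₆}
  {x₄, x₅}  = {x₅} ∪ {x₄}
  {x₁, x₂, x₅}  = {x₂} ∪ {x₁, x₅}
  {x₁, x₃, x₆}  = {x₁} ∪ {x₃, x₆}
  {x₂, x₄, x₅}  = {x₅} ∪ {x₂, x₄}
  {x₃, x₄, x₆}  = {x₃, x₆} ∪ {x₄}
  {x₁, x₂, x₃, x₆}  = {x₁} ∪ {x₂, x₃, x₆}
  {x₃, x₄, x₅, x₆}  = {x₃, x₅, x₆} ∪ {x₄}
  — 32 sets.
Pass 5: stable.

σ(𝒢) = { {}, {x₁}, {x₂}, {x₄}, {x₅}, {x₁, x₂}, {x₁, x₄}, {x₁, x₅}, {x₂, x₄}, {x₂, x₅}, {x₃, x₆}, {x₄, x₅}, {x₁, x₂, x₄}, {x₁, x₂, x₅}, {x₁, x₃, x₆}, {x₁, x₄, x₅}, {x₂, x₃, x₆}, {x₂, x₄, x₅}, {x₃, x₄, x₆}, {x₃, x₅, x₆}, {x₁, x₂, x₃, x₆}, {x₁, x₂, x₄, x₅}, {x₁, x₃, x₄, x₆}, {x₁, x₃, x₅, x₆}, {x₂, x₃, x₄, x₆}, {x₂, x₃, x₅, x₆}, {x₃, x₄, x₅, x₆}, {x₁, x₂, x₃, x₄, x₆}, {x₁, x₂, x₃, x₅, x₆}, {x₁, x₃, x₄, x₅, x₆}, {x₂, x₃, x₄, x₅, x₆}, S }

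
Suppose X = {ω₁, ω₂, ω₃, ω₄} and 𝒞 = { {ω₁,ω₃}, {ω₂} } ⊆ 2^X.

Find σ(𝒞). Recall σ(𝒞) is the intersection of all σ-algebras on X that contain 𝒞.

|σ(𝒞)| = 8.  σ(𝒞) = { {}, {ω₂}, {ω₄}, {ω₁,ω₃}, {ω₂,ω₄}, {ω₁,ω₂,ω₃}, {ω₁,ω₃,ω₄}, X }

Derivation:
Take S₀ = 𝒞 ∪ {∅, X} = { {}, {ω₂}, {ω₁,ω₃}, X }.
Iteration 1: 3 new —
  {ω₂,ω₄}  = X∖{ω₁,ω₃}
  {ω₁,ω₂,ω₃}  = {ω₁,ω₃} ∪ {ω₂}
  {ω₁,ω₃,ω₄}  = X∖{ω₂}
  [7 total]
Iteration 2 (1 new):
  {ω₄}  = X∖{ω₁,ω₂,ω₃}
  [8 total]
Iteration 3: no new sets; the family is a σ-algebra.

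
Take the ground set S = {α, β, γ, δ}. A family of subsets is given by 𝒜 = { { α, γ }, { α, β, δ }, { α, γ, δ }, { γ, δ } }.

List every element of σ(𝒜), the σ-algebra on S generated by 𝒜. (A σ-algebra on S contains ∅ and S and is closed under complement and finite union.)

Start: 𝒜 ∪ {∅, S} = { {  }, { α, γ }, { γ, δ }, { α, β, δ }, { α, γ, δ }, S }.
Round 1 (4 new):
  { β }  = S∖{ α, γ, δ }
  { γ }  = S∖{ α, β, δ }
  { α, β }  = S∖{ γ, δ }
  { β, δ }  = S∖{ α, γ }
  — 10 sets.
Round 2. New:
  { β, γ }  = { β } ∪ { γ }
  { α, β, γ }  = { α, β } ∪ { γ }
  { β, γ, δ }  = { γ, δ } ∪ { β }
  — 13 sets.
Round 3: +3 →
  { α }  = S∖{ β, γ, δ }
  { δ }  = S∖{ α, β, γ }
  { α, δ }  = S∖{ β, γ }
  — 16 sets.
Round 4: closed — nothing new.

Hence σ(𝒜) has 16 members: { {  }, { α }, { β }, { γ }, { δ }, { α, β }, { α, γ }, { α, δ }, { β, γ }, { β, δ }, { γ, δ }, { α, β, γ }, { α, β, δ }, { α, γ, δ }, { β, γ, δ }, S }.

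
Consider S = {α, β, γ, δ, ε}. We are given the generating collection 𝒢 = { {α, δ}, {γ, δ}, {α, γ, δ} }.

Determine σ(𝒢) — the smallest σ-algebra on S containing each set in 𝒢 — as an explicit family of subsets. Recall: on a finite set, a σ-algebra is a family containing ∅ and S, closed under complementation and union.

Begin from { {}, {α, δ}, {γ, δ}, {α, γ, δ}, S } (that is, 𝒢 plus ∅ and S).
Iteration 1: +3 →
  {β, ε}  = S∖{α, γ, δ}
  {α, β, ε}  = S∖{γ, δ}
  {β, γ, ε}  = S∖{α, δ}
  [8 total]
Iteration 2 (3 new):
  {α, β, γ, ε}  = {α, β, ε} ∪ {β, γ, ε}
  {α, β, δ, ε}  = {β, ε} ∪ {α, δ}
  {β, γ, δ, ε}  = {β, ε} ∪ {γ, δ}
  [11 total]
Iteration 3: 3 new —
  {α}  = S∖{β, γ, δ, ε}
  {γ}  = S∖{α, β, δ, ε}
  {δ}  = S∖{α, β, γ, ε}
  [14 total]
Iteration 4. New:
  {α, γ}  = {γ} ∪ {α}
  {β, δ, ε}  = {β, ε} ∪ {δ}
  [16 total]
Iteration 5: closed — nothing new.

Therefore σ(𝒢) = { {}, {α}, {γ}, {δ}, {α, γ}, {α, δ}, {β, ε}, {γ, δ}, {α, β, ε}, {α, γ, δ}, {β, γ, ε}, {β, δ, ε}, {α, β, γ, ε}, {α, β, δ, ε}, {β, γ, δ, ε}, S } (|σ(𝒢)| = 16).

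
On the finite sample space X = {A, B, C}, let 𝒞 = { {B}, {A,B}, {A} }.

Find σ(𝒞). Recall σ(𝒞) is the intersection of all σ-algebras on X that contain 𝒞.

Begin from { ∅, {A}, {B}, {A,B}, X } (that is, 𝒞 plus ∅ and X).
Pass 1 (3 new):
  {C}  = ᶜ of {A,B}
  {A,C}  = ᶜ of {B}
  {B,C}  = ᶜ of {A}
  [8 total]
Pass 2: stable.

Therefore σ(𝒞) = { ∅, {A}, {B}, {C}, {A,B}, {A,C}, {B,C}, X } (|σ(𝒞)| = 8).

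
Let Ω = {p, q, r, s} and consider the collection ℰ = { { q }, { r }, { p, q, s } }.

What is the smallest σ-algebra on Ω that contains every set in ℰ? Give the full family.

Start: ℰ ∪ {∅, Ω} = { {  }, { q }, { r }, { p, q, s }, Ω }.
Round 1 adds 2:
  { q, r }  = { r } ∪ { q }
  { p, r, s }  = complement { q }
Round 2 adds 1:
  { p, s }  = complement { q, r }
Round 3: stable.

Therefore σ(ℰ) = { {  }, { q }, { r }, { p, s }, { q, r }, { p, q, s }, { p, r, s }, Ω } (|σ(ℰ)| = 8).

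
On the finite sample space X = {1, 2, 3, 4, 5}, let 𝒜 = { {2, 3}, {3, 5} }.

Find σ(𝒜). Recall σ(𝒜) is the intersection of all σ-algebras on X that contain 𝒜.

σ(𝒜) (16 sets): { ∅, {2}, {3}, {5}, {1, 4}, {2, 3}, {2, 5}, {3, 5}, {1, 2, 4}, {1, 3, 4}, {1, 4, 5}, {2, 3, 5}, {1, 2, 3, 4}, {1, 2, 4, 5}, {1, 3, 4, 5}, X }

Trace:
Take S₀ = 𝒜 ∪ {∅, X} = { ∅, {2, 3}, {3, 5}, X }.
Iteration 1: 3 new —
  {1, 2, 4}  = X∖{3, 5}
  {1, 4, 5}  = X∖{2, 3}
  {2, 3, 5}  = {3, 5} ∪ {2, 3}
Iteration 2 adds 4:
  {1, 4}  = X∖{2, 3, 5}
  {1, 2, 3, 4}  = {2, 3} ∪ {1, 2, 4}
  {1, 2, 4, 5}  = {1, 4, 5} ∪ {1, 2, 4}
  {1, 3, 4, 5}  = {1, 4, 5} ∪ {3, 5}
Iteration 3: 3 new —
  {2}  = X∖{1, 3, 4, 5}
  {3}  = X∖{1, 2, 4, 5}
  {5}  = X∖{1, 2, 3, 4}
Iteration 4: +2 →
  {2, 5}  = {2} ∪ {5}
  {1, 3, 4}  = {3} ∪ {1, 4}
Iteration 5: closed — nothing new.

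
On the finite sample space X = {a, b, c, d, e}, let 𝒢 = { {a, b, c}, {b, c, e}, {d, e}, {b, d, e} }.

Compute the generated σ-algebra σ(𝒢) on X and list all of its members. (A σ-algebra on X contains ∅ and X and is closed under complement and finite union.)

Initial family (6 sets): { {}, {d, e}, {a, b, c}, {b, c, e}, {b, d, e}, X }.
Iteration 1: 4 new —
  {a, c}  = ᶜ of {b, d, e}
  {a, d}  = ᶜ of {b, c, e}
  {a, b, c, e}  = {b, c, e} ∪ {a, b, c}
  {b, c, d, e}  = {d, e} ∪ {b, c, e}
  [10 total]
Iteration 2 (7 new):
  {a}  = ᶜ of {b, c, d, e}
  {d}  = ᶜ of {a, b, c, e}
  {a, c, d}  = {a, d} ∪ {a, c}
  {a, d, e}  = {d, e} ∪ {a, d}
  {a, b, c, d}  = {a, b, c} ∪ {a, d}
  {a, b, d, e}  = {a, d} ∪ {b, d, e}
  {a, c, d, e}  = {d, e} ∪ {a, c}
  [17 total]
Iteration 3. New:
  {b}  = ᶜ of {a, c, d, e}
  {c}  = ᶜ of {a, b, d, e}
  {e}  = ᶜ of {a, b, c, d}
  {b, c}  = ᶜ of {a, d, e}
  {b, e}  = ᶜ of {a, c, d}
  [22 total]
Iteration 4. New:
  {a, b}  = {b} ∪ {a}
  {a, e}  = {e} ∪ {a}
  {b, d}  = {b} ∪ {d}
  {c, d}  = {c} ∪ {d}
  {c, e}  = {e} ∪ {c}
  {a, b, d}  = {b} ∪ {a, d}
  {a, b, e}  = {b, e} ∪ {a}
  {a, c, e}  = {e} ∪ {a, c}
  {b, c, d}  = {b, c} ∪ {d}
  {c, d, e}  = {d, e} ∪ {c}
  [32 total]
Iteration 5: closed — nothing new.

σ(𝒢) = { {}, {a}, {b}, {c}, {d}, {e}, {a, b}, {a, c}, {a, d}, {a, e}, {b, c}, {b, d}, {b, e}, {c, d}, {c, e}, {d, e}, {a, b, c}, {a, b, d}, {a, b, e}, {a, c, d}, {a, c, e}, {a, d, e}, {b, c, d}, {b, c, e}, {b, d, e}, {c, d, e}, {a, b, c, d}, {a, b, c, e}, {a, b, d, e}, {a, c, d, e}, {b, c, d, e}, X }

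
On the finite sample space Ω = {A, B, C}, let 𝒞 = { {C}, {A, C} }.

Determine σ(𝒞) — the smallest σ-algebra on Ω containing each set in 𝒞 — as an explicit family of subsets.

Initial family (4 sets): { ∅, {C}, {A, C}, Ω }.
Pass 1: 2 new —
  {B}  = ᶜ of {A, C}
  {A, B}  = ᶜ of {C}
Pass 2 adds 1:
  {B, C}  = {C} ∪ {B}
Pass 3 adds 1:
  {A}  = ᶜ of {B, C}
Pass 4: stable.

σ(𝒞) = { ∅, {A}, {B}, {C}, {A, B}, {A, C}, {B, C}, Ω }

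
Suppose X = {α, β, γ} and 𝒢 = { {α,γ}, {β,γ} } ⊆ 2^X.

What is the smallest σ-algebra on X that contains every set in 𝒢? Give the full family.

σ(𝒢) (8 sets): { {}, {α}, {β}, {γ}, {α,β}, {α,γ}, {β,γ}, X }

Trace:
Take S₀ = 𝒢 ∪ {∅, X} = { {}, {α,γ}, {β,γ}, X }.
Round 1: +2 →
  {α}  = ᶜ of {β,γ}
  {β}  = ᶜ of {α,γ}
  [6 total]
Round 2 adds 1:
  {α,β}  = {β} ∪ {α}
  [7 total]
Round 3 (1 new):
  {γ}  = ᶜ of {α,β}
  [8 total]
Round 4: no new sets; the family is a σ-algebra.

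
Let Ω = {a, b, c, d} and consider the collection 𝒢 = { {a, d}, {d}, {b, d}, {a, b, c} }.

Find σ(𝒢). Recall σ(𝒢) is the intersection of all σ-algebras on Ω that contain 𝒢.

σ(𝒢) (16 sets): { ∅, {a}, {b}, {c}, {d}, {a, b}, {a, c}, {a, d}, {b, c}, {b, d}, {c, d}, {a, b, c}, {a, b, d}, {a, c, d}, {b, c, d}, Ω }

Trace:
Start: 𝒢 ∪ {∅, Ω} = { ∅, {d}, {a, d}, {b, d}, {a, b, c}, Ω }.
Step 1 (3 new):
  {a, c}  = Ω∖{b, d}
  {b, c}  = Ω∖{a, d}
  {a, b, d}  = {a, d} ∪ {b, d}
  (now 9)
Step 2: +3 →
  {c}  = Ω∖{a, b, d}
  {a, c, d}  = {a, d} ∪ {a, c}
  {b, c, d}  = {b, c} ∪ {d}
  (now 12)
Step 3. New:
  {a}  = Ω∖{b, c, d}
  {b}  = Ω∖{a, c, d}
  {c, d}  = {c} ∪ {d}
  (now 15)
Step 4: +1 →
  {a, b}  = Ω∖{c, d}
  (now 16)
Step 5: stable.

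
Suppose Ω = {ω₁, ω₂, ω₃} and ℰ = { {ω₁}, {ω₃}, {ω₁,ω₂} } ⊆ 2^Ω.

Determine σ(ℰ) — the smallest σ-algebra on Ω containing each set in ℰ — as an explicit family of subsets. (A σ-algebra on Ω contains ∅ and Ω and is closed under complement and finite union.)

σ(ℰ) = { {}, {ω₁}, {ω₂}, {ω₃}, {ω₁,ω₂}, {ω₁,ω₃}, {ω₂,ω₃}, Ω }

Derivation:
Take S₀ = ℰ ∪ {∅, Ω} = { {}, {ω₁}, {ω₃}, {ω₁,ω₂}, Ω }.
Pass 1: +2 →
  {ω₁,ω₃}  = {ω₃} ∪ {ω₁}
  {ω₂,ω₃}  = Ω∖{ω₁}
  (now 7)
Pass 2. New:
  {ω₂}  = Ω∖{ω₁,ω₃}
  (now 8)
Pass 3: already closed under ᶜ and ∪.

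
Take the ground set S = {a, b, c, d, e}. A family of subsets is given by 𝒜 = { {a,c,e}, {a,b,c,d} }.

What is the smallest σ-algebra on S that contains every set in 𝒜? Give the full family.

Start: 𝒜 ∪ {∅, S} = { {}, {a,c,e}, {a,b,c,d}, S }.
Step 1: +2 →
  {e}  = S∖{a,b,c,d}
  {b,d}  = S∖{a,c,e}
  — 6 sets.
Step 2 (1 new):
  {b,d,e}  = {b,d} ∪ {e}
  — 7 sets.
Step 3: 1 new —
  {a,c}  = S∖{b,d,e}
  — 8 sets.
Step 4: already closed under ᶜ and ∪.

Hence σ(𝒜) has 8 members: { {}, {e}, {a,c}, {b,d}, {a,c,e}, {b,d,e}, {a,b,c,d}, S }.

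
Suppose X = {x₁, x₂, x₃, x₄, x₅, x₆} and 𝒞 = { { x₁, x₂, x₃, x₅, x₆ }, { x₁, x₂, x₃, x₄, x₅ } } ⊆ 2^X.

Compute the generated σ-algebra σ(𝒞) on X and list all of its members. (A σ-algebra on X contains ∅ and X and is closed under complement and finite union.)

Initial family (4 sets): { {}, { x₁, x₂, x₃, x₄, x₅ }, { x₁, x₂, x₃, x₅, x₆ }, X }.
Iteration 1: 2 new —
  { x₄ }  = complement { x₁, x₂, x₃, x₅, x₆ }
  { x₆ }  = complement { x₁, x₂, x₃, x₄, x₅ }
  (now 6)
Iteration 2. New:
  { x₄, x₆ }  = { x₄ } ∪ { x₆ }
  (now 7)
Iteration 3. New:
  { x₁, x₂, x₃, x₅ }  = complement { x₄, x₆ }
  (now 8)
Iteration 4: closed — nothing new.

Therefore σ(𝒞) = { {}, { x₄ }, { x₆ }, { x₄, x₆ }, { x₁, x₂, x₃, x₅ }, { x₁, x₂, x₃, x₄, x₅ }, { x₁, x₂, x₃, x₅, x₆ }, X } (|σ(𝒞)| = 8).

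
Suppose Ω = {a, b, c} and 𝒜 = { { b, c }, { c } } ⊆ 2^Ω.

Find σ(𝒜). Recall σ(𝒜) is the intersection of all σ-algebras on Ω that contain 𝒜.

σ(𝒜) (8 sets): { {}, { a }, { b }, { c }, { a, b }, { a, c }, { b, c }, Ω }

Trace:
Seed the family with 𝒜 together with ∅ and Ω: { {}, { c }, { b, c }, Ω }.
Round 1. New:
  { a }  = Ω∖{ b, c }
  { a, b }  = Ω∖{ c }
Round 2 (1 new):
  { a, c }  = { c } ∪ { a }
Round 3: 1 new —
  { b }  = Ω∖{ a, c }
Round 4: already closed under ᶜ and ∪.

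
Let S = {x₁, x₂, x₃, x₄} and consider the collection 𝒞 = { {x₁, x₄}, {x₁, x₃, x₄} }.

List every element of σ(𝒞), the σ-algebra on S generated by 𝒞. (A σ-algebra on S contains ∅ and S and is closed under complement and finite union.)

|σ(𝒞)| = 8.  σ(𝒞) = { {}, {x₂}, {x₃}, {x₁, x₄}, {x₂, x₃}, {x₁, x₂, x₄}, {x₁, x₃, x₄}, S }

Working:
Begin from { {}, {x₁, x₄}, {x₁, x₃, x₄}, S } (that is, 𝒞 plus ∅ and S).
Pass 1: +2 →
  {x₂}  = ᶜ of {x₁, x₃, x₄}
  {x₂, x₃}  = ᶜ of {x₁, x₄}
  — 6 sets.
Pass 2: 1 new —
  {x₁, x₂, x₄}  = {x₁, x₄} ∪ {x₂}
  — 7 sets.
Pass 3 adds 1:
  {x₃}  = ᶜ of {x₁, x₂, x₄}
  — 8 sets.
Pass 4: closed — nothing new.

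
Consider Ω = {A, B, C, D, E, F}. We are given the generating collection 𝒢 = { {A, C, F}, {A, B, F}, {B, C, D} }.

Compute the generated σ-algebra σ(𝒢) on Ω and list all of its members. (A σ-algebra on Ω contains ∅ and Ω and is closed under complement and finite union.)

|σ(𝒢)| = 32.  σ(𝒢) = { {}, {B}, {C}, {D}, {E}, {A, F}, {B, C}, {B, D}, {B, E}, {C, D}, {C, E}, {D, E}, {A, B, F}, {A, C, F}, {A, D, F}, {A, E, F}, {B, C, D}, {B, C, E}, {B, D, E}, {C, D, E}, {A, B, C, F}, {A, B, D, F}, {A, B, E, F}, {A, C, D, F}, {A, C, E, F}, {A, D, E, F}, {B, C, D, E}, {A, B, C, D, F}, {A, B, C, E, F}, {A, B, D, E, F}, {A, C, D, E, F}, Ω }

Working:
Take S₀ = 𝒢 ∪ {∅, Ω} = { {}, {A, B, F}, {A, C, F}, {B, C, D}, Ω }.
Iteration 1 adds 5:
  {A, E, F}  = ᶜ of {B, C, D}
  {B, D, E}  = ᶜ of {A, C, F}
  {C, D, E}  = ᶜ of {A, B, F}
  {A, B, C, F}  = {A, C, F} ∪ {A, B, F}
  {A, B, C, D, F}  = {B, C, D} ∪ {A, C, F}
Iteration 2 adds 8:
  {E}  = ᶜ of {A, B, C, D, F}
  {D, E}  = ᶜ of {A, B, C, F}
  {A, B, E, F}  = {A, E, F} ∪ {A, B, F}
  {A, C, E, F}  = {A, C, F} ∪ {A, E, F}
  {B, C, D, E}  = {C, D, E} ∪ {B, C, D}
  {A, B, C, E, F}  = {A, B, C, F} ∪ {A, E, F}
  {A, B, D, E, F}  = {A, E, F} ∪ {B, D, E}
  {A, C, D, E, F}  = {C, D, E} ∪ {A, C, F}
Iteration 3 adds 7:
  {B}  = ᶜ of {A, C, D, E, F}
  {C}  = ᶜ of {A, B, D, E, F}
  {D}  = ᶜ of {A, B, C, E, F}
  {A, F}  = ᶜ of {B, C, D, E}
  {B, D}  = ᶜ of {A, C, E, F}
  {C, D}  = ᶜ of {A, B, E, F}
  {A, D, E, F}  = {D, E} ∪ {A, E, F}
Iteration 4. New:
  {B, C}  = ᶜ of {A, D, E, F}
  {B, E}  = {B} ∪ {E}
  {C, E}  = {E} ∪ {C}
  {A, D, F}  = {A, F} ∪ {D}
  {A, B, D, F}  = {A, F} ∪ {B, D}
  {A, C, D, F}  = {C, D} ∪ {A, C, F}
Iteration 5: 1 new —
  {B, C, E}  = ᶜ of {A, D, F}
Iteration 6: closed — nothing new.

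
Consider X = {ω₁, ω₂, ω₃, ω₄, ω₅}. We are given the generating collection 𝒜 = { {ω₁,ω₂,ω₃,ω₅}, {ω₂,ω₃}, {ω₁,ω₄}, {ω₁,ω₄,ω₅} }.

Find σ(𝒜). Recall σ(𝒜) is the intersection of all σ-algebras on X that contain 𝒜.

σ(𝒜) (16 sets): { {}, {ω₁}, {ω₄}, {ω₅}, {ω₁,ω₄}, {ω₁,ω₅}, {ω₂,ω₃}, {ω₄,ω₅}, {ω₁,ω₂,ω₃}, {ω₁,ω₄,ω₅}, {ω₂,ω₃,ω₄}, {ω₂,ω₃,ω₅}, {ω₁,ω₂,ω₃,ω₄}, {ω₁,ω₂,ω₃,ω₅}, {ω₂,ω₃,ω₄,ω₅}, X }

Derivation:
Seed the family with 𝒜 together with ∅ and X: { {}, {ω₁,ω₄}, {ω₂,ω₃}, {ω₁,ω₄,ω₅}, {ω₁,ω₂,ω₃,ω₅}, X }.
Step 1 (3 new):
  {ω₄}  = {ω₁,ω₂,ω₃,ω₅}ᶜ
  {ω₂,ω₃,ω₅}  = {ω₁,ω₄}ᶜ
  {ω₁,ω₂,ω₃,ω₄}  = {ω₂,ω₃} ∪ {ω₁,ω₄}
Step 2: +3 →
  {ω₅}  = {ω₁,ω₂,ω₃,ω₄}ᶜ
  {ω₂,ω₃,ω₄}  = {ω₂,ω₃} ∪ {ω₄}
  {ω₂,ω₃,ω₄,ω₅}  = {ω₂,ω₃,ω₅} ∪ {ω₄}
Step 3 adds 3:
  {ω₁}  = {ω₂,ω₃,ω₄,ω₅}ᶜ
  {ω₁,ω₅}  = {ω₂,ω₃,ω₄}ᶜ
  {ω₄,ω₅}  = {ω₄} ∪ {ω₅}
Step 4. New:
  {ω₁,ω₂,ω₃}  = {ω₄,ω₅}ᶜ
After Step 5 the family is unchanged; done.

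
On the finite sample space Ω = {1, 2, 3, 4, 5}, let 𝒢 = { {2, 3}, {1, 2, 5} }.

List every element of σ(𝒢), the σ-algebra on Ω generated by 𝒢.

Initial family (4 sets): { {}, {2, 3}, {1, 2, 5}, Ω }.
Pass 1. New:
  {3, 4}  = ᶜ of {1, 2, 5}
  {1, 4, 5}  = ᶜ of {2, 3}
  {1, 2, 3, 5}  = {2, 3} ∪ {1, 2, 5}
  (now 7)
Pass 2: 4 new —
  {4}  = ᶜ of {1, 2, 3, 5}
  {2, 3, 4}  = {3, 4} ∪ {2, 3}
  {1, 2, 4, 5}  = {1, 4, 5} ∪ {1, 2, 5}
  {1, 3, 4, 5}  = {1, 4, 5} ∪ {3, 4}
  (now 11)
Pass 3 adds 3:
  {2}  = ᶜ of {1, 3, 4, 5}
  {3}  = ᶜ of {1, 2, 4, 5}
  {1, 5}  = ᶜ of {2, 3, 4}
  (now 14)
Pass 4: 2 new —
  {2, 4}  = {4} ∪ {2}
  {1, 3, 5}  = {3} ∪ {1, 5}
  (now 16)
Pass 5: closed — nothing new.

Therefore σ(𝒢) = { {}, {2}, {3}, {4}, {1, 5}, {2, 3}, {2, 4}, {3, 4}, {1, 2, 5}, {1, 3, 5}, {1, 4, 5}, {2, 3, 4}, {1, 2, 3, 5}, {1, 2, 4, 5}, {1, 3, 4, 5}, Ω } (|σ(𝒢)| = 16).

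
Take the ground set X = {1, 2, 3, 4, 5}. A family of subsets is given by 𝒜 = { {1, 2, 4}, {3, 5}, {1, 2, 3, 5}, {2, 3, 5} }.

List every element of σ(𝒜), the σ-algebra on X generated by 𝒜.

Answer: σ(𝒜) = { {}, {1}, {2}, {4}, {1, 2}, {1, 4}, {2, 4}, {3, 5}, {1, 2, 4}, {1, 3, 5}, {2, 3, 5}, {3, 4, 5}, {1, 2, 3, 5}, {1, 3, 4, 5}, {2, 3, 4, 5}, X }

Working:
Initial family (6 sets): { {}, {3, 5}, {1, 2, 4}, {2, 3, 5}, {1, 2, 3, 5}, X }.
Round 1: 2 new —
  {4}  = {1, 2, 3, 5}ᶜ
  {1, 4}  = {2, 3, 5}ᶜ
  |family| = 8
Round 2. New:
  {3, 4, 5}  = {4} ∪ {3, 5}
  {1, 3, 4, 5}  = {3, 5} ∪ {1, 4}
  {2, 3, 4, 5}  = {4} ∪ {2, 3, 5}
  |family| = 11
Round 3: +3 →
  {1}  = {2, 3, 4, 5}ᶜ
  {2}  = {1, 3, 4, 5}ᶜ
  {1, 2}  = {3, 4, 5}ᶜ
  |family| = 14
Round 4. New:
  {2, 4}  = {4} ∪ {2}
  {1, 3, 5}  = {3, 5} ∪ {1}
  |family| = 16
Round 5: no new sets; the family is a σ-algebra.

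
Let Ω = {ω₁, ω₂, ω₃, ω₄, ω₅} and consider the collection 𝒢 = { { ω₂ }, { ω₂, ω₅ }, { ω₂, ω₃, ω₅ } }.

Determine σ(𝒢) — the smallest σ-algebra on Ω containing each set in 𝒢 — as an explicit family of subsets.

σ(𝒢) (16 sets): { {}, { ω₂ }, { ω₃ }, { ω₅ }, { ω₁, ω₄ }, { ω₂, ω₃ }, { ω₂, ω₅ }, { ω₃, ω₅ }, { ω₁, ω₂, ω₄ }, { ω₁, ω₃, ω₄ }, { ω₁, ω₄, ω₅ }, { ω₂, ω₃, ω₅ }, { ω₁, ω₂, ω₃, ω₄ }, { ω₁, ω₂, ω₄, ω₅ }, { ω₁, ω₃, ω₄, ω₅ }, Ω }

Working:
Initial family (5 sets): { {}, { ω₂ }, { ω₂, ω₅ }, { ω₂, ω₃, ω₅ }, Ω }.
Step 1 adds 3:
  { ω₁, ω₄ }  = ᶜ of { ω₂, ω₃, ω₅ }
  { ω₁, ω₃, ω₄ }  = ᶜ of { ω₂, ω₅ }
  { ω₁, ω₃, ω₄, ω₅ }  = ᶜ of { ω₂ }
Step 2: 3 new —
  { ω₁, ω₂, ω₄ }  = { ω₂ } ∪ { ω₁, ω₄ }
  { ω₁, ω₂, ω₃, ω₄ }  = { ω₂ } ∪ { ω₁, ω₃, ω₄ }
  { ω₁, ω₂, ω₄, ω₅ }  = { ω₂, ω₅ } ∪ { ω₁, ω₄ }
Step 3: 3 new —
  { ω₃ }  = ᶜ of { ω₁, ω₂, ω₄, ω₅ }
  { ω₅ }  = ᶜ of { ω₁, ω₂, ω₃, ω₄ }
  { ω₃, ω₅ }  = ᶜ of { ω₁, ω₂, ω₄ }
Step 4 adds 2:
  { ω₂, ω₃ }  = { ω₃ } ∪ { ω₂ }
  { ω₁, ω₄, ω₅ }  = { ω₁, ω₄ } ∪ { ω₅ }
Step 5 adds nothing — fixpoint reached.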